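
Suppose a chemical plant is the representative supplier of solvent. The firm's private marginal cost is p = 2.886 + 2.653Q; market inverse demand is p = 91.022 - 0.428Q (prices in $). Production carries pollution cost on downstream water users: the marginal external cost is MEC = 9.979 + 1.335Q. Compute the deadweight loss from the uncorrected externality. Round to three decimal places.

DWL = $262.703

Market equilibrium (private): 2.886 + 2.653Q = 91.022 - 0.428Q → Q_m = 28.6063.
Social marginal cost = private MC + MEC = 12.865 + 3.988Q.
Set SMC = demand: 12.865 + 3.988Q = 91.022 - 0.428Q → Q* = 17.6986.
The welfare-loss triangle has base |Q_m − Q*| and height MEC(Q_m) (the vertical gap between SMC and demand is zero at Q* and MEC at Q_m).
DWL = ½ × 10.9077 × 48.1684 = 262.7032.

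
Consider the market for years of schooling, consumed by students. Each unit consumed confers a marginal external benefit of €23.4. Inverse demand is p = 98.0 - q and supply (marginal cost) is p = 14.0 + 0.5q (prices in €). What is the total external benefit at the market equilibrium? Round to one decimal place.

Market equilibrium (private): 14.0 + 0.5q = 98.0 - q → q_m = 56.0000.
Total external benefit = MEB × q_m = 23.4 × 56.0000 = 1310.4000.

€1310.4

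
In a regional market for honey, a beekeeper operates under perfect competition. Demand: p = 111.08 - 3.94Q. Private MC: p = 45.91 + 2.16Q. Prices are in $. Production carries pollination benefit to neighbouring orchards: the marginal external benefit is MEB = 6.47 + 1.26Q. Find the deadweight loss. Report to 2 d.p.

Market equilibrium (private): 45.91 + 2.16Q = 111.08 - 3.94Q → Q_m = 10.6836.
Social marginal cost = private MC − MEB = 39.44 + 0.90Q.
Set SMC = demand: 39.44 + 0.90Q = 111.08 - 3.94Q → Q* = 14.8017.
The loss is the area between SMC and demand from Q* to Q_m; with linear curves that's a triangle of height MEB(Q_m).
DWL = ½ × 4.1181 × 19.9313 = 41.0395.

DWL = $41.04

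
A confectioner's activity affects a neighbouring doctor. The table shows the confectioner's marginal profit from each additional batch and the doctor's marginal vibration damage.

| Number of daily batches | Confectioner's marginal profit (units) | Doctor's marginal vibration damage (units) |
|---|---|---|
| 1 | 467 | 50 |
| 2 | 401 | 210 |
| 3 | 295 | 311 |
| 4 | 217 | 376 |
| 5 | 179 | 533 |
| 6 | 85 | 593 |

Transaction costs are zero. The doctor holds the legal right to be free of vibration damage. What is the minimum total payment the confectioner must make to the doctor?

260

Efficient level: marginal profit ≥ marginal vibration damage through level 2, so k* = 2.
With the doctor holding the right, the confectioner must at least compensate total damage at k*: 50 + 210 = 260.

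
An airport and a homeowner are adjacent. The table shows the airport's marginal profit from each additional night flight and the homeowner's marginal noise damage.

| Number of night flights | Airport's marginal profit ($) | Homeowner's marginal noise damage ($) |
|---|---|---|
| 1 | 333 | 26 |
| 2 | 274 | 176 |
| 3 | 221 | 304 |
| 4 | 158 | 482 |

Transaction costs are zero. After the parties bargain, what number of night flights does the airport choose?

Bargaining reaches the level where marginal profit last exceeds marginal noise damage.
That holds through level 2 (274 ≥ 176) but not at 3 (221 < 304).

2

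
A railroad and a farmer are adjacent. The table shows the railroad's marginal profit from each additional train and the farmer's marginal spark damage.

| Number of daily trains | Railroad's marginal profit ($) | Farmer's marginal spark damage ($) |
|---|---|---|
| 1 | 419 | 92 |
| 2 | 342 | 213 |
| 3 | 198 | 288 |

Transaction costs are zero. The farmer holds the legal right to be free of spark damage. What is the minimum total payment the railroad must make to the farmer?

Efficient level: marginal profit ≥ marginal spark damage through level 2, so k* = 2.
With the farmer holding the right, the railroad must at least compensate total damage at k*: 92 + 213 = 305.

$305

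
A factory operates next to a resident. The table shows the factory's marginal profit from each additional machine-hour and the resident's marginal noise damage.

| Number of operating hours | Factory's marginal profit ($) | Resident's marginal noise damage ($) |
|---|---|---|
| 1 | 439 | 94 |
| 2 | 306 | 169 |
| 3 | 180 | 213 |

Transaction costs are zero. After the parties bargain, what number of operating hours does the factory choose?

Bargaining reaches the level where marginal profit last exceeds marginal noise damage.
That holds through level 2 (306 ≥ 169) but not at 3 (180 < 213).

2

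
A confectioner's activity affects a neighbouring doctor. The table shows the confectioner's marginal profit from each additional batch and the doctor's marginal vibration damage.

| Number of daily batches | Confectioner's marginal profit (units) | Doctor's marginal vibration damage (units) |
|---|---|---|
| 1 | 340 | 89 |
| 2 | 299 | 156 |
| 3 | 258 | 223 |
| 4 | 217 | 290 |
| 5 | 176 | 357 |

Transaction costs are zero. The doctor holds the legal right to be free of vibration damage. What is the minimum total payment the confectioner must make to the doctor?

468

Efficient level: marginal profit ≥ marginal vibration damage through level 3, so k* = 3.
With the doctor holding the right, the confectioner must at least compensate total damage at k*: 89 + 156 + 223 = 468.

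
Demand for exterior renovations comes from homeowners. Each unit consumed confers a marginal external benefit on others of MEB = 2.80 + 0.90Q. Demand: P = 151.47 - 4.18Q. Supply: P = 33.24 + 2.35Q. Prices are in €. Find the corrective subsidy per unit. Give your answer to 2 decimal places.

Social marginal benefit = demand + MEB = 154.27 - 3.28Q.
Set SMB = MC: 154.27 - 3.28Q = 33.24 + 2.35Q → Q* = 21.4973.
The Pigouvian subsidy equals MEB at Q*: 2.80 + 0.90×21.4973 = 22.1476.

subsidy = €22.15 per unit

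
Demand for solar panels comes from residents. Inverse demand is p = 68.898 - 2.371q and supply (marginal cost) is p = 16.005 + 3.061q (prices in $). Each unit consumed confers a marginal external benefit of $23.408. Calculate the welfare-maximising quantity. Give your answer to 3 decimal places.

q* = 14.047

Social marginal benefit = demand + MEB = 92.306 - 2.371q.
Set SMB = MC: 92.306 - 2.371q = 16.005 + 3.061q → q* = 14.0466.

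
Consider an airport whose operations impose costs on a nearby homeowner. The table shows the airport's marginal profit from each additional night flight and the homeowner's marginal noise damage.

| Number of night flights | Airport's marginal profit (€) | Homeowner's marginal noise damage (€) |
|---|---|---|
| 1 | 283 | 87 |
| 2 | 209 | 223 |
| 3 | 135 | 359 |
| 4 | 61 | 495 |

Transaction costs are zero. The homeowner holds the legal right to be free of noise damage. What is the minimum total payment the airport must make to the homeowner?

Efficient level: marginal profit ≥ marginal noise damage through level 1, so k* = 1.
With the homeowner holding the right, the airport must at least compensate total damage at k*: 87 = 87.

€87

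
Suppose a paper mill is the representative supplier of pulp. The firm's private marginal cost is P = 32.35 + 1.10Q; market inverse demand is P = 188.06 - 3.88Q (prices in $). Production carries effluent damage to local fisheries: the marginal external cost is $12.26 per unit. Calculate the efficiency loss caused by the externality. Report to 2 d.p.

Market equilibrium (private): 32.35 + 1.10Q = 188.06 - 3.88Q → Q_m = 31.2671.
Social marginal cost = private MC + MEC = 44.61 + 1.10Q.
Set SMC = demand: 44.61 + 1.10Q = 188.06 - 3.88Q → Q* = 28.8052.
The loss is the area between SMC and demand from Q* to Q_m; with linear curves that's a triangle of height MEC(Q_m).
DWL = ½ × 2.4619 × 12.2600 = 15.0914.

DWL = $15.09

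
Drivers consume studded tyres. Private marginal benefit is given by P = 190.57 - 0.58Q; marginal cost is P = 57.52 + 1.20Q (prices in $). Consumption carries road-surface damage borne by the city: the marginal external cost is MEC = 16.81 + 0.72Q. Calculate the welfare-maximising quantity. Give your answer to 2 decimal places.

Q* = 46.50

Social marginal benefit = demand − MEC = 173.76 - 1.30Q.
Set SMB = MC: 173.76 - 1.30Q = 57.52 + 1.20Q → Q* = 46.4960.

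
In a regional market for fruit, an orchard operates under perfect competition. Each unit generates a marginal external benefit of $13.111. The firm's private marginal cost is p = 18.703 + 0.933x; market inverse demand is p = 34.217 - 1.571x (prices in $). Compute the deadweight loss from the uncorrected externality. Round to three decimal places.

Market equilibrium (private): 18.703 + 0.933x = 34.217 - 1.571x → x_m = 6.1957.
Social marginal cost = private MC − MEB = 5.592 + 0.933x.
Set SMC = demand: 5.592 + 0.933x = 34.217 - 1.571x → x* = 11.4317.
The welfare-loss triangle has base |x_m − x*| and height MEB(x_m) (the vertical gap between SMC and demand is zero at x* and MEB at x_m).
DWL = ½ × 5.2360 × 13.1110 = 34.3246.

DWL = $34.325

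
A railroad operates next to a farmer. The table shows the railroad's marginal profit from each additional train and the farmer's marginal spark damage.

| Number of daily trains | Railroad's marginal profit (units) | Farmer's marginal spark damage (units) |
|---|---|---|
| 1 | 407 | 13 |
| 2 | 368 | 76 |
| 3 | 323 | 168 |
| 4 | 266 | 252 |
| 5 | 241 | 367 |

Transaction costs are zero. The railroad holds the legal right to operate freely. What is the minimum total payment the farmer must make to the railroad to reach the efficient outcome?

Left alone the railroad would choose level 5 (marginal profit stays positive).
Efficient level: k* = 4 (marginal profit ≥ marginal spark damage through 4).
The farmer must at least cover the railroad's forgone profit from cutting 5→4: 241 = 241.

241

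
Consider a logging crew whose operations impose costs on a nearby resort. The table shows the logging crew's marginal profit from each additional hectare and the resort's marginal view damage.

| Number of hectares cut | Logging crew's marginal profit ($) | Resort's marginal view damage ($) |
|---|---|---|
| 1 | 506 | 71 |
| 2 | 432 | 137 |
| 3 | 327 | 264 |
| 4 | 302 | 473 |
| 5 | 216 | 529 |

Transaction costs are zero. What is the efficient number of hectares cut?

3

Bargaining reaches the level where marginal profit last exceeds marginal view damage.
That holds through level 3 (327 ≥ 264) but not at 4 (302 < 473).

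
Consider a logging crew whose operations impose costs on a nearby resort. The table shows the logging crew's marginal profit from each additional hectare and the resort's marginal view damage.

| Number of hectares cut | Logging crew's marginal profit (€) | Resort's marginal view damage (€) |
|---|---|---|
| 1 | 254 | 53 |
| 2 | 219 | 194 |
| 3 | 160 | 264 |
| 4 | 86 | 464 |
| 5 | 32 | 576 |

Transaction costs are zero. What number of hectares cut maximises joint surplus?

2

Bargaining reaches the level where marginal profit last exceeds marginal view damage.
That holds through level 2 (219 ≥ 194) but not at 3 (160 < 264).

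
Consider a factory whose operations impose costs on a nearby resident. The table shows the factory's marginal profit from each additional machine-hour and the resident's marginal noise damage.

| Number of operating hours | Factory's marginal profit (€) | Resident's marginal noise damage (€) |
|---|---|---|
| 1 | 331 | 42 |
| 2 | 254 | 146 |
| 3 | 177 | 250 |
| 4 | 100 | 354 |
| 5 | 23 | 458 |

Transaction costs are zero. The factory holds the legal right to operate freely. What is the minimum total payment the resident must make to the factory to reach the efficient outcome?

Left alone the factory would choose level 5 (marginal profit stays positive).
Efficient level: k* = 2 (marginal profit ≥ marginal noise damage through 2).
The resident must at least cover the factory's forgone profit from cutting 5→2: 177 + 100 + 23 = 300.

€300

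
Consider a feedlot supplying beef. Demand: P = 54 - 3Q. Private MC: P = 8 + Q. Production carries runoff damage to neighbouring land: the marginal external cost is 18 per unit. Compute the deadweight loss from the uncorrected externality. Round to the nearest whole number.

Market equilibrium (private): 8 + Q = 54 - 3Q → Q_m = 11.5000.
Social marginal cost = private MC + MEC = 26 + Q.
Set SMC = demand: 26 + Q = 54 - 3Q → Q* = 7.0000.
Height of the DWL triangle at Q_m is SMC(Q_m) − demand(Q_m) = MEC(Q_m) = 18.0000.
DWL = ½ × 4.5000 × 18.0000 = 40.5000.

DWL = 41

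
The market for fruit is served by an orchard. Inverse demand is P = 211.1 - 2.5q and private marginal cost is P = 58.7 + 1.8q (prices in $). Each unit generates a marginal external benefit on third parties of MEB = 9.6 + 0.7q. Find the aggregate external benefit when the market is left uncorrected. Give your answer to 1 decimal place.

Market equilibrium (private): 58.7 + 1.8q = 211.1 - 2.5q → q_m = 35.4419.
Total external benefit = ∫₀^{q_m} (9.6 + 0.7q) dq = 9.6×35.4419 + ½×0.7×35.4419² = 779.8871.

$779.9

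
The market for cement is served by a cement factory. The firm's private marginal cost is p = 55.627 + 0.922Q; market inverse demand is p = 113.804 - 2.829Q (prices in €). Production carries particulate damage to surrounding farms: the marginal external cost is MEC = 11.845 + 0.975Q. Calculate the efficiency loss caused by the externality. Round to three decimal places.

DWL = €76.938

Market equilibrium (private): 55.627 + 0.922Q = 113.804 - 2.829Q → Q_m = 15.5097.
Social marginal cost = private MC + MEC = 67.472 + 1.897Q.
Set SMC = demand: 67.472 + 1.897Q = 113.804 - 2.829Q → Q* = 9.8036.
The welfare-loss triangle has base |Q_m − Q*| and height MEC(Q_m) (the vertical gap between SMC and demand is zero at Q* and MEC at Q_m).
DWL = ½ × 5.7061 × 26.9670 = 76.9382.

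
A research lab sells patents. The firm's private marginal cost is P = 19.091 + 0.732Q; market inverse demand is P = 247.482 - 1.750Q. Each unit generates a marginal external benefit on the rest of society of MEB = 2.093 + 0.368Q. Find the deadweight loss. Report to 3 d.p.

DWL = 305.779

Market equilibrium (private): 19.091 + 0.732Q = 247.482 - 1.750Q → Q_m = 92.0189.
Social marginal cost = private MC − MEB = 16.998 + 0.364Q.
Set SMC = demand: 16.998 + 0.364Q = 247.482 - 1.750Q → Q* = 109.0274.
The welfare-loss triangle has base |Q_m − Q*| and height MEB(Q_m) (the vertical gap between SMC and demand is zero at Q* and MEB at Q_m).
DWL = ½ × 17.0085 × 35.9560 = 305.7788.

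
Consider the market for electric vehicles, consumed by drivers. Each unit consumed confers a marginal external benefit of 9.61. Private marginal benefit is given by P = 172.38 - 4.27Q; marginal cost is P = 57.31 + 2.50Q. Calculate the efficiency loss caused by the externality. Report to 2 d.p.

DWL = 6.82

Market equilibrium (private): 57.31 + 2.50Q = 172.38 - 4.27Q → Q_m = 16.9970.
Social marginal benefit = demand + MEB = 181.99 - 4.27Q.
Set SMB = MC: 181.99 - 4.27Q = 57.31 + 2.50Q → Q* = 18.4165.
The welfare-loss triangle has base |Q_m − Q*| and height MEB(Q_m) (the vertical gap between SMB and MC is zero at Q* and MEB at Q_m).
DWL = ½ × 1.4195 × 9.6100 = 6.8207.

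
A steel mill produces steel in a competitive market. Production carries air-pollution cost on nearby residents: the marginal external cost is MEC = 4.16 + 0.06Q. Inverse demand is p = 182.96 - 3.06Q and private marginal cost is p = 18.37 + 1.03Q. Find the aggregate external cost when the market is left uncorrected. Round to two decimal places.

Market equilibrium (private): 18.37 + 1.03Q = 182.96 - 3.06Q → Q_m = 40.2421.
Total external cost = ∫₀^{Q_m} (4.16 + 0.06Q) dQ = 4.16×40.2421 + ½×0.06×40.2421² = 215.9899.

215.99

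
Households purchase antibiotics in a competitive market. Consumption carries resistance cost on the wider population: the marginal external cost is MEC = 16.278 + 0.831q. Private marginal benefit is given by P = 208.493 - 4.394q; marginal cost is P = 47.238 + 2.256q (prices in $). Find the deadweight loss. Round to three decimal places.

DWL = $88.695

Market equilibrium (private): 47.238 + 2.256q = 208.493 - 4.394q → q_m = 24.2489.
Social marginal benefit = demand − MEC = 192.215 - 5.225q.
Set SMB = MC: 192.215 - 5.225q = 47.238 + 2.256q → q* = 19.3794.
Between q* and q_m the wedge MC − SMB runs linearly from 0 to MEC(q_m), so the loss is a triangle.
DWL = ½ × 4.8695 × 36.4288 = 88.6950.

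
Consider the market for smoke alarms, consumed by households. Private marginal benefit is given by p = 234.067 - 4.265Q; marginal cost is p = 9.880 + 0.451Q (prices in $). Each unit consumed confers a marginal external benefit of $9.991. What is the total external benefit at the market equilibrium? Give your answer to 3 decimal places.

Market equilibrium (private): 9.880 + 0.451Q = 234.067 - 4.265Q → Q_m = 47.5375.
Total external benefit = MEB × Q_m = 9.991 × 47.5375 = 474.9472.

$474.947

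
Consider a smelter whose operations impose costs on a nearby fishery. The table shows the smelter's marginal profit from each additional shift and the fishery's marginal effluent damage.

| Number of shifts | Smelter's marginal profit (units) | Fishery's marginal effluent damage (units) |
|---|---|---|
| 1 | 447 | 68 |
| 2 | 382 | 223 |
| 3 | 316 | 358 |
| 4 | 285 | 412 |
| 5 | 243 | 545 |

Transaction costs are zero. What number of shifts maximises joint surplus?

Bargaining reaches the level where marginal profit last exceeds marginal effluent damage.
That holds through level 2 (382 ≥ 223) but not at 3 (316 < 358).

2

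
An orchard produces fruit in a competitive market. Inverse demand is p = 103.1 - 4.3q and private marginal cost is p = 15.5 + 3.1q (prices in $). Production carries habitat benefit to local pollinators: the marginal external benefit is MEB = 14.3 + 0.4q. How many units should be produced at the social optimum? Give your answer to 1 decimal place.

q* = 14.6

Social marginal cost = private MC − MEB = 1.2 + 2.7q.
Set SMC = demand: 1.2 + 2.7q = 103.1 - 4.3q → q* = 14.5571.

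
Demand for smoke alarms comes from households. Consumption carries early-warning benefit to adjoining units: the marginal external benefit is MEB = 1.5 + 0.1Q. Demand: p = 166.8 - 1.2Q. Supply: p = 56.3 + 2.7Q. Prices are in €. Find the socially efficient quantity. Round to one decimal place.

Social marginal benefit = demand + MEB = 168.3 - 1.1Q.
Set SMB = MC: 168.3 - 1.1Q = 56.3 + 2.7Q → Q* = 29.4737.

Q* = 29.5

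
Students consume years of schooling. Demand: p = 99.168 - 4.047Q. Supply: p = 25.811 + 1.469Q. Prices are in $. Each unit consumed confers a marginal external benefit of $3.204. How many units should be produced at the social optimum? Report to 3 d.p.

Q* = 13.880

Social marginal benefit = demand + MEB = 102.372 - 4.047Q.
Set SMB = MC: 102.372 - 4.047Q = 25.811 + 1.469Q → Q* = 13.8798.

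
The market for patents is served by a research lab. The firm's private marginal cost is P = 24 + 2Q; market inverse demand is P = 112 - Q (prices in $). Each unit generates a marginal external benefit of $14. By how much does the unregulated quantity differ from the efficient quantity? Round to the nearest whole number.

Market equilibrium (private): 24 + 2Q = 112 - Q → Q_m = 29.3333.
Social marginal cost = private MC − MEB = 10 + 2Q.
Set SMC = demand: 10 + 2Q = 112 - Q → Q* = 34.0000.
Gap = |29.3333 − 34.0000| = 4.6667.

5 units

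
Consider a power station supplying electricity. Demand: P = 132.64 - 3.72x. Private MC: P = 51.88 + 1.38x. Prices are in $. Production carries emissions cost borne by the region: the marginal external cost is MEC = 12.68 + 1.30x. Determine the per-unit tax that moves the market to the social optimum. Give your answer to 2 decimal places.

tax = $26.51 per unit

Social marginal cost = private MC + MEC = 64.56 + 2.68x.
Set SMC = demand: 64.56 + 2.68x = 132.64 - 3.72x → x* = 10.6375.
The Pigouvian tax equals MEC at x*: 12.68 + 1.30×10.6375 = 26.5088.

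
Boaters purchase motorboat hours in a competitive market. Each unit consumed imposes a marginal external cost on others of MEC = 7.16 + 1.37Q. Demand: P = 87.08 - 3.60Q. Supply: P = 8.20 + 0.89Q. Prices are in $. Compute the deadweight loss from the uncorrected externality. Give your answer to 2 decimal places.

DWL = $83.21

Market equilibrium (private): 8.20 + 0.89Q = 87.08 - 3.60Q → Q_m = 17.5679.
Social marginal benefit = demand − MEC = 79.92 - 4.97Q.
Set SMB = MC: 79.92 - 4.97Q = 8.20 + 0.89Q → Q* = 12.2389.
The welfare-loss triangle has base |Q_m − Q*| and height MEC(Q_m) (the vertical gap between SMB and MC is zero at Q* and MEC at Q_m).
DWL = ½ × 5.3290 × 31.2281 = 83.2073.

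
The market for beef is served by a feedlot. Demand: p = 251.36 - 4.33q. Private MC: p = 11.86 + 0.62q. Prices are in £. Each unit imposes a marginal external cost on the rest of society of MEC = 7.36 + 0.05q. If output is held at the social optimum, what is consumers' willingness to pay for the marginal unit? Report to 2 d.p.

P = £50.33

Social marginal cost = private MC + MEC = 19.22 + 0.67q.
Set SMC = demand: 19.22 + 0.67q = 251.36 - 4.33q → q* = 46.4280.
Consumer price on the demand curve at q*: 251.36 − 4.33×46.4280 = 50.3268.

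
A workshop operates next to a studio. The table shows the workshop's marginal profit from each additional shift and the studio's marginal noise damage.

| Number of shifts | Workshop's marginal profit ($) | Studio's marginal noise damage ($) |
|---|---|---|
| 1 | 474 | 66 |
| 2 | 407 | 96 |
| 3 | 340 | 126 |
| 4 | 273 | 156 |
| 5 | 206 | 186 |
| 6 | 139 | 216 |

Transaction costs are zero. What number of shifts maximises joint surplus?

5

Bargaining reaches the level where marginal profit last exceeds marginal noise damage.
That holds through level 5 (206 ≥ 186) but not at 6 (139 < 216).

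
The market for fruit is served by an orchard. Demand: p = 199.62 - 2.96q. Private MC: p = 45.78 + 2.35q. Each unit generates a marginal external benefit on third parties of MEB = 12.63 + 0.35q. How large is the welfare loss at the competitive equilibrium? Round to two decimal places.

Market equilibrium (private): 45.78 + 2.35q = 199.62 - 2.96q → q_m = 28.9718.
Social marginal cost = private MC − MEB = 33.15 + 2.00q.
Set SMC = demand: 33.15 + 2.00q = 199.62 - 2.96q → q* = 33.5625.
Between q* and q_m the wedge demand − SMC runs linearly from 0 to MEB(q_m), so the loss is a triangle.
DWL = ½ × 4.5907 × 22.7701 = 52.2653.

DWL = 52.27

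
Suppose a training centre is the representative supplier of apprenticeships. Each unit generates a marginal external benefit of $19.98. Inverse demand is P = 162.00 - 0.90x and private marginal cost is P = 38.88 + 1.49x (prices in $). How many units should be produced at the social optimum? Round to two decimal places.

x* = 59.87

Social marginal cost = private MC − MEB = 18.90 + 1.49x.
Set SMC = demand: 18.90 + 1.49x = 162.00 - 0.90x → x* = 59.8745.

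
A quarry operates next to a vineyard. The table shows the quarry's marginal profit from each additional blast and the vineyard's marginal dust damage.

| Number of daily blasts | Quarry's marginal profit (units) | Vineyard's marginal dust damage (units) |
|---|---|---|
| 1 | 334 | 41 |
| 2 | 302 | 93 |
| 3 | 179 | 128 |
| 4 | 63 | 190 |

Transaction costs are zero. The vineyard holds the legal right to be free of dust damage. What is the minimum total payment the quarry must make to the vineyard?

262

Efficient level: marginal profit ≥ marginal dust damage through level 3, so k* = 3.
With the vineyard holding the right, the quarry must at least compensate total damage at k*: 41 + 93 + 128 = 262.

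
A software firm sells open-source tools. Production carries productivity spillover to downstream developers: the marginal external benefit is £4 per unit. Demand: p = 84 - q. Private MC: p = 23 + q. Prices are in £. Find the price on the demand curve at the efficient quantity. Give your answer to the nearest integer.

Social marginal cost = private MC − MEB = 19 + q.
Set SMC = demand: 19 + q = 84 - q → q* = 32.5000.
Consumer price on the demand curve at q*: 84 − 1×32.5000 = 51.5000.

P = £52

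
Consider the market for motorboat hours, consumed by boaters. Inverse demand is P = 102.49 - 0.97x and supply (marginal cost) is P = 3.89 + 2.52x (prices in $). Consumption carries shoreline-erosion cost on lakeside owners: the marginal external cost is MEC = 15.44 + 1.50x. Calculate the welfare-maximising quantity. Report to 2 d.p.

Social marginal benefit = demand − MEC = 87.05 - 2.47x.
Set SMB = MC: 87.05 - 2.47x = 3.89 + 2.52x → x* = 16.6653.

x* = 16.67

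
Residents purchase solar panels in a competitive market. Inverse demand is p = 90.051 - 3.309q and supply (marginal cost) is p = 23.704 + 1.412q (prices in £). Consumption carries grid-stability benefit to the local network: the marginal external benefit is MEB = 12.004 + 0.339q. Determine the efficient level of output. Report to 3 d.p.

q* = 17.880

Social marginal benefit = demand + MEB = 102.055 - 2.970q.
Set SMB = MC: 102.055 - 2.970q = 23.704 + 1.412q → q* = 17.8802.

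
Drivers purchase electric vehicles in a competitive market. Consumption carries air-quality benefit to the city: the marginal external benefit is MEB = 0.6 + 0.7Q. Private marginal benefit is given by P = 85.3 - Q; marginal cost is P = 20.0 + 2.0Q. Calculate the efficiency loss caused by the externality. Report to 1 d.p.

DWL = 54.5

Market equilibrium (private): 20.0 + 2.0Q = 85.3 - Q → Q_m = 21.7667.
Social marginal benefit = demand + MEB = 85.9 - 0.3Q.
Set SMB = MC: 85.9 - 0.3Q = 20.0 + 2.0Q → Q* = 28.6522.
Height of the DWL triangle at Q_m is SMB(Q_m) − MC(Q_m) = MEB(Q_m) = 15.8367.
DWL = ½ × 6.8855 × 15.8367 = 54.5218.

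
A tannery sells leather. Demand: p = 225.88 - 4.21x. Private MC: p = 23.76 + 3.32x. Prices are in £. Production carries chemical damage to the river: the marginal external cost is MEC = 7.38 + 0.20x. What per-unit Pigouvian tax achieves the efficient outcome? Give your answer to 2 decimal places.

tax = £12.42 per unit

Social marginal cost = private MC + MEC = 31.14 + 3.52x.
Set SMC = demand: 31.14 + 3.52x = 225.88 - 4.21x → x* = 25.1928.
The Pigouvian tax equals MEC at x*: 7.38 + 0.20×25.1928 = 12.4186.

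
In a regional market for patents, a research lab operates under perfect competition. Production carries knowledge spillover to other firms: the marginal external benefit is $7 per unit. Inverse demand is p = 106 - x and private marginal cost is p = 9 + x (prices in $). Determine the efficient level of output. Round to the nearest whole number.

Social marginal cost = private MC − MEB = 2 + x.
Set SMC = demand: 2 + x = 106 - x → x* = 52.0000.

x* = 52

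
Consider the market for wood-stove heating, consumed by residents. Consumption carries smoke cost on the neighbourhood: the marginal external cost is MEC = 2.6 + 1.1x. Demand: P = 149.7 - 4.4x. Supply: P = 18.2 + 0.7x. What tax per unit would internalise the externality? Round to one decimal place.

Social marginal benefit = demand − MEC = 147.1 - 5.5x.
Set SMB = MC: 147.1 - 5.5x = 18.2 + 0.7x → x* = 20.7903.
The Pigouvian tax equals MEC at x*: 2.6 + 1.1×20.7903 = 25.4693.

tax = 25.5 per unit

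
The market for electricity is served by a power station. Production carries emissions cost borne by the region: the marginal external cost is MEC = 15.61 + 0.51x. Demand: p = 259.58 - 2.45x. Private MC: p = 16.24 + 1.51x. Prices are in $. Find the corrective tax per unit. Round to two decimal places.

Social marginal cost = private MC + MEC = 31.85 + 2.02x.
Set SMC = demand: 31.85 + 2.02x = 259.58 - 2.45x → x* = 50.9463.
The Pigouvian tax equals MEC at x*: 15.61 + 0.51×50.9463 = 41.5926.

tax = $41.59 per unit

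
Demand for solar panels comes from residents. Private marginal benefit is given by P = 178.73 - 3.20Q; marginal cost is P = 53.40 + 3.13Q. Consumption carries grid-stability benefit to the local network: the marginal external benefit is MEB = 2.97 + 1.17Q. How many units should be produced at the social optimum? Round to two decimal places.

Social marginal benefit = demand + MEB = 181.70 - 2.03Q.
Set SMB = MC: 181.70 - 2.03Q = 53.40 + 3.13Q → Q* = 24.8643.

Q* = 24.86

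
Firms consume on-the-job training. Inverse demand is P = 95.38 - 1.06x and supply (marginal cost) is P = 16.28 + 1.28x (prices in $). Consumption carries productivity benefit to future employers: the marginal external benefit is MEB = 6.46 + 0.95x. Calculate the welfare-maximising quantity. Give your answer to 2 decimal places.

x* = 61.55

Social marginal benefit = demand + MEB = 101.84 - 0.11x.
Set SMB = MC: 101.84 - 0.11x = 16.28 + 1.28x → x* = 61.5540.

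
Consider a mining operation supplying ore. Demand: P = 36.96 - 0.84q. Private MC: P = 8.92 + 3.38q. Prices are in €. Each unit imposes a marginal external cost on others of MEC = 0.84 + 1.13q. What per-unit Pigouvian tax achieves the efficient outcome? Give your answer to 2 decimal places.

Social marginal cost = private MC + MEC = 9.76 + 4.51q.
Set SMC = demand: 9.76 + 4.51q = 36.96 - 0.84q → q* = 5.0841.
The Pigouvian tax equals MEC at q*: 0.84 + 1.13×5.0841 = 6.5850.

tax = €6.59 per unit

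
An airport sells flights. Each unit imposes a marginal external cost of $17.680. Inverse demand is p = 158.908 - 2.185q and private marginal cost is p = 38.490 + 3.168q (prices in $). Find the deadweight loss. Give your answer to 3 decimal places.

Market equilibrium (private): 38.490 + 3.168q = 158.908 - 2.185q → q_m = 22.4954.
Social marginal cost = private MC + MEC = 56.170 + 3.168q.
Set SMC = demand: 56.170 + 3.168q = 158.908 - 2.185q → q* = 19.1926.
The loss is the area between SMC and demand from q* to q_m; with linear curves that's a triangle of height MEC(q_m).
DWL = ½ × 3.3028 × 17.6800 = 29.1968.

DWL = $29.197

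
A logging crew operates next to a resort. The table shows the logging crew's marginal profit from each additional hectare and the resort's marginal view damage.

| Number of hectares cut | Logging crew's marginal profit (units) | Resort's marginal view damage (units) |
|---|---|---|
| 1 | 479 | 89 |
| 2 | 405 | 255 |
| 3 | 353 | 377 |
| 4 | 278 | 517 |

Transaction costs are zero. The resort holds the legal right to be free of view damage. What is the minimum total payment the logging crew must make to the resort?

Efficient level: marginal profit ≥ marginal view damage through level 2, so k* = 2.
With the resort holding the right, the logging crew must at least compensate total damage at k*: 89 + 255 = 344.

344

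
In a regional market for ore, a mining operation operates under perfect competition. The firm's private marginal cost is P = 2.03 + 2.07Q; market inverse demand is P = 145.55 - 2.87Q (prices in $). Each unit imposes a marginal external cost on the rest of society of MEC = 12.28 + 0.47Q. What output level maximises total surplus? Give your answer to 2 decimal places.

Social marginal cost = private MC + MEC = 14.31 + 2.54Q.
Set SMC = demand: 14.31 + 2.54Q = 145.55 - 2.87Q → Q* = 24.2588.

Q* = 24.26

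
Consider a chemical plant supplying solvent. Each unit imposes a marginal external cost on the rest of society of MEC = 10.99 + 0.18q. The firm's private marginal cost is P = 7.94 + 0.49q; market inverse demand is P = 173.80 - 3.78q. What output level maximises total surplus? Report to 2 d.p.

q* = 34.80

Social marginal cost = private MC + MEC = 18.93 + 0.67q.
Set SMC = demand: 18.93 + 0.67q = 173.80 - 3.78q → q* = 34.8022.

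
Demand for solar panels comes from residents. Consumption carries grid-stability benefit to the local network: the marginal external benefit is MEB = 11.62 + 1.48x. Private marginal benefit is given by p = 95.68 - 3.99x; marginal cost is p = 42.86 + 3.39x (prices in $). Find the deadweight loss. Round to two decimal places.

DWL = $41.81

Market equilibrium (private): 42.86 + 3.39x = 95.68 - 3.99x → x_m = 7.1572.
Social marginal benefit = demand + MEB = 107.30 - 2.51x.
Set SMB = MC: 107.30 - 2.51x = 42.86 + 3.39x → x* = 10.9220.
Height of the DWL triangle at x_m is SMB(x_m) − MC(x_m) = MEB(x_m) = 22.2126.
DWL = ½ × 3.7648 × 22.2126 = 41.8130.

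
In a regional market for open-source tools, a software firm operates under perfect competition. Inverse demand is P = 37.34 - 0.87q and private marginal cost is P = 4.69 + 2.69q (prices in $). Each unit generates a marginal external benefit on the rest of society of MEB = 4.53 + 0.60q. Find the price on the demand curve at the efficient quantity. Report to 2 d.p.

P = $26.41

Social marginal cost = private MC − MEB = 0.16 + 2.09q.
Set SMC = demand: 0.16 + 2.09q = 37.34 - 0.87q → q* = 12.5608.
Consumer price on the demand curve at q*: 37.34 − 0.87×12.5608 = 26.4121.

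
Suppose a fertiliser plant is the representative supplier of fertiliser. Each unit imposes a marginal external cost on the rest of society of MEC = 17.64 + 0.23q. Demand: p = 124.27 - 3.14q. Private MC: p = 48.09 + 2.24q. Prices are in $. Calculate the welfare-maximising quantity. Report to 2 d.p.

Social marginal cost = private MC + MEC = 65.73 + 2.47q.
Set SMC = demand: 65.73 + 2.47q = 124.27 - 3.14q → q* = 10.4349.

q* = 10.43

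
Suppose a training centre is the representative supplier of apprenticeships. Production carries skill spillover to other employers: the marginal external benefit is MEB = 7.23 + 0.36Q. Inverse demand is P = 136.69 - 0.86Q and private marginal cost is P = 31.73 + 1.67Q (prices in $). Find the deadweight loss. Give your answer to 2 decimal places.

DWL = $113.20

Market equilibrium (private): 31.73 + 1.67Q = 136.69 - 0.86Q → Q_m = 41.4862.
Social marginal cost = private MC − MEB = 24.50 + 1.31Q.
Set SMC = demand: 24.50 + 1.31Q = 136.69 - 0.86Q → Q* = 51.7005.
Between Q* and Q_m the wedge demand − SMC runs linearly from 0 to MEB(Q_m), so the loss is a triangle.
DWL = ½ × 10.2143 × 22.1650 = 113.2000.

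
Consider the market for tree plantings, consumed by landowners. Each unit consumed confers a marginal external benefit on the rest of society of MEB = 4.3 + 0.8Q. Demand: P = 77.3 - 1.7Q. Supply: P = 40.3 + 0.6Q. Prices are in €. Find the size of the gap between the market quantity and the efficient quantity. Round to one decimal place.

11.4 units

Market equilibrium (private): 40.3 + 0.6Q = 77.3 - 1.7Q → Q_m = 16.0870.
Social marginal benefit = demand + MEB = 81.6 - 0.9Q.
Set SMB = MC: 81.6 - 0.9Q = 40.3 + 0.6Q → Q* = 27.5333.
Gap = |16.0870 − 27.5333| = 11.4463.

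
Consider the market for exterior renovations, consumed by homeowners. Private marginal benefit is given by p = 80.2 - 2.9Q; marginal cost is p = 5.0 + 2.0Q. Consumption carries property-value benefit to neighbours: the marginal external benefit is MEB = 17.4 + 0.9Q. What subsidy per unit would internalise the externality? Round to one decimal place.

Social marginal benefit = demand + MEB = 97.6 - 2.0Q.
Set SMB = MC: 97.6 - 2.0Q = 5.0 + 2.0Q → Q* = 23.1500.
The Pigouvian subsidy equals MEB at Q*: 17.4 + 0.9×23.1500 = 38.2350.

subsidy = 38.2 per unit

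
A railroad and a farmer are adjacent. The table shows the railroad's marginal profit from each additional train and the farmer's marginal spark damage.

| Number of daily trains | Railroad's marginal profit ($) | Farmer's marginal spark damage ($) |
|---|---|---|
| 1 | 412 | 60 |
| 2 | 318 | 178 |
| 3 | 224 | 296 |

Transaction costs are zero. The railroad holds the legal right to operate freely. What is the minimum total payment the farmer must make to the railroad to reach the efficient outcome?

$224

Left alone the railroad would choose level 3 (marginal profit stays positive).
Efficient level: k* = 2 (marginal profit ≥ marginal spark damage through 2).
The farmer must at least cover the railroad's forgone profit from cutting 3→2: 224 = 224.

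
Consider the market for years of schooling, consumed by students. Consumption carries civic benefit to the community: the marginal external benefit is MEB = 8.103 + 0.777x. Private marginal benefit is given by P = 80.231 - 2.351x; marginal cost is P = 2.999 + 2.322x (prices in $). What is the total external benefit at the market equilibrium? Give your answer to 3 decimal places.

$240.040

Market equilibrium (private): 2.999 + 2.322x = 80.231 - 2.351x → x_m = 16.5273.
Total external benefit = ∫₀^{x_m} (8.103 + 0.777x) dx = 8.103×16.5273 + ½×0.777×16.5273² = 240.0401.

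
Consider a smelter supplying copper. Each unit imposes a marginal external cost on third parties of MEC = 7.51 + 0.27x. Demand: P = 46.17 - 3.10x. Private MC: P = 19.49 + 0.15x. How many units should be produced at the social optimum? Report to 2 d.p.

x* = 5.45

Social marginal cost = private MC + MEC = 27.00 + 0.42x.
Set SMC = demand: 27.00 + 0.42x = 46.17 - 3.10x → x* = 5.4460.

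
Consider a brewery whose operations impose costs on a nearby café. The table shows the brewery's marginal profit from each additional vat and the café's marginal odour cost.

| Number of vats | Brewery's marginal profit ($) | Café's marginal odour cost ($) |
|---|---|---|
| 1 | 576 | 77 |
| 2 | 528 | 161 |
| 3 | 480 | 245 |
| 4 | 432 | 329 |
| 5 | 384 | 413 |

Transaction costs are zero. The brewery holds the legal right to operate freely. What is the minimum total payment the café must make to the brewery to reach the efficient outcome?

$384

Left alone the brewery would choose level 5 (marginal profit stays positive).
Efficient level: k* = 4 (marginal profit ≥ marginal odour cost through 4).
The café must at least cover the brewery's forgone profit from cutting 5→4: 384 = 384.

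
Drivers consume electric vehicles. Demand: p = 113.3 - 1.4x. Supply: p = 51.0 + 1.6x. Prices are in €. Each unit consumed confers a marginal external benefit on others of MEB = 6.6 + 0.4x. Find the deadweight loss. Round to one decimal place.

DWL = €42.7

Market equilibrium (private): 51.0 + 1.6x = 113.3 - 1.4x → x_m = 20.7667.
Social marginal benefit = demand + MEB = 119.9 - x.
Set SMB = MC: 119.9 - x = 51.0 + 1.6x → x* = 26.5000.
Height of the DWL triangle at x_m is SMB(x_m) − MC(x_m) = MEB(x_m) = 14.9067.
DWL = ½ × 5.7333 × 14.9067 = 42.7323.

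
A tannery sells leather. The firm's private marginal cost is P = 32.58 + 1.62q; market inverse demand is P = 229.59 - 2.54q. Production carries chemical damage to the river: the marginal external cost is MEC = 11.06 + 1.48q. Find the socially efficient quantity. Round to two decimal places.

Social marginal cost = private MC + MEC = 43.64 + 3.10q.
Set SMC = demand: 43.64 + 3.10q = 229.59 - 2.54q → q* = 32.9699.

q* = 32.97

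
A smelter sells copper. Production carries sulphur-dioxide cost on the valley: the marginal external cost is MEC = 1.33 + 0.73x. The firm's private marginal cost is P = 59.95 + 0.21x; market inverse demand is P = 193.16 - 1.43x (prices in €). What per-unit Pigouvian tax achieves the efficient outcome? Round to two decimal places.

Social marginal cost = private MC + MEC = 61.28 + 0.94x.
Set SMC = demand: 61.28 + 0.94x = 193.16 - 1.43x → x* = 55.6456.
The Pigouvian tax equals MEC at x*: 1.33 + 0.73×55.6456 = 41.9513.

tax = €41.95 per unit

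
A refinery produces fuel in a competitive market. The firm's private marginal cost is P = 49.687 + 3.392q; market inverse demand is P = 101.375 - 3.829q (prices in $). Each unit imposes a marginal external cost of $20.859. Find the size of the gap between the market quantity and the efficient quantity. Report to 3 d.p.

Market equilibrium (private): 49.687 + 3.392q = 101.375 - 3.829q → q_m = 7.1580.
Social marginal cost = private MC + MEC = 70.546 + 3.392q.
Set SMC = demand: 70.546 + 3.392q = 101.375 - 3.829q → q* = 4.2694.
Gap = |7.1580 − 4.2694| = 2.8886.

2.889 units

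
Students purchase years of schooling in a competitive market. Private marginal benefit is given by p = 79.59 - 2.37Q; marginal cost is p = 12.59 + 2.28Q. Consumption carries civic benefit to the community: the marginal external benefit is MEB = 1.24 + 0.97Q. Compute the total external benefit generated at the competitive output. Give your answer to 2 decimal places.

118.56

Market equilibrium (private): 12.59 + 2.28Q = 79.59 - 2.37Q → Q_m = 14.4086.
Total external benefit = ∫₀^{Q_m} (1.24 + 0.97Q) dQ = 1.24×14.4086 + ½×0.97×14.4086² = 118.5564.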